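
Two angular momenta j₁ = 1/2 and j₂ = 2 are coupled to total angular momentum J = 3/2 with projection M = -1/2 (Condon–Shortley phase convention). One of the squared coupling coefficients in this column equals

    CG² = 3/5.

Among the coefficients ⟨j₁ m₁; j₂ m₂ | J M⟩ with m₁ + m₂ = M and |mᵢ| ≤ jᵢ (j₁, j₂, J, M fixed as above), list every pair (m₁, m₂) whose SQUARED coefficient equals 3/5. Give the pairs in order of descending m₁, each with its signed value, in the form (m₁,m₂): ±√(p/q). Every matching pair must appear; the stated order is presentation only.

(1/2,-1): +√(3/5)

Admissible pairs with m₁+m₂ = M = -1/2: (-1/2,0), (1/2,-1)
  (m₁,m₂)=(1/2,-1): CG² = 3/5, CG = +√(3/5)   ← matches the target
  (m₁,m₂)=(-1/2,0): CG² = 2/5, CG = −√(2/5)
Pairs with CG² = 3/5: (1/2,-1): +√(3/5)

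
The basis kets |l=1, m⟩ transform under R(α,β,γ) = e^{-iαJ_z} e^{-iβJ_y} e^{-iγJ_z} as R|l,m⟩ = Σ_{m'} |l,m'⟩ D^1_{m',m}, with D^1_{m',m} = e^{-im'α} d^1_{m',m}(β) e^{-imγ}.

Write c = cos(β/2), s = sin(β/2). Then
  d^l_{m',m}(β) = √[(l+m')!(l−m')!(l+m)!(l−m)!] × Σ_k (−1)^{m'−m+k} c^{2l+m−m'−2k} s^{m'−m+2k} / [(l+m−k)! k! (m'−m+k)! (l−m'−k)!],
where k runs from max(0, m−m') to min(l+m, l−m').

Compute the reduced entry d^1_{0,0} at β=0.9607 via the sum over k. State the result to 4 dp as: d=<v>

d=0.5729

d^1_{0,0}(β=0.9607) via the finite sum:
Half-angle: c=0.886833, s=0.462090. N=√(1·1·1·1)=1.000000
Admissible k: 0..1 (factorial args all ≥0)
  k=0: (−1)^0·1.0000/(1)·0.8868^2·0.4621^0 = +0.786473
  k=1: (−1)^1·1.0000/(1)·0.8868^0·0.4621^2 = -0.213527
d^1_{0,0}(0.9607) = +0.786473 -0.213527 = +0.572946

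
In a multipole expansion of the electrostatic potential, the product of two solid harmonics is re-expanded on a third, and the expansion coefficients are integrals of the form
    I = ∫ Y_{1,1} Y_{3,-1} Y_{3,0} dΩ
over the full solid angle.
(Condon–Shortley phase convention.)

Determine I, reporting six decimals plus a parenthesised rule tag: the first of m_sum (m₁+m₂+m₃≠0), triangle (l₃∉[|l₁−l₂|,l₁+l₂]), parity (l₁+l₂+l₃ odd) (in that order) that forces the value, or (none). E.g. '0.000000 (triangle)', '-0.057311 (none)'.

Σlᵢ=7 odd — θ-integrand is odd under cosθ→−cosθ; I=0

0.000000 (parity)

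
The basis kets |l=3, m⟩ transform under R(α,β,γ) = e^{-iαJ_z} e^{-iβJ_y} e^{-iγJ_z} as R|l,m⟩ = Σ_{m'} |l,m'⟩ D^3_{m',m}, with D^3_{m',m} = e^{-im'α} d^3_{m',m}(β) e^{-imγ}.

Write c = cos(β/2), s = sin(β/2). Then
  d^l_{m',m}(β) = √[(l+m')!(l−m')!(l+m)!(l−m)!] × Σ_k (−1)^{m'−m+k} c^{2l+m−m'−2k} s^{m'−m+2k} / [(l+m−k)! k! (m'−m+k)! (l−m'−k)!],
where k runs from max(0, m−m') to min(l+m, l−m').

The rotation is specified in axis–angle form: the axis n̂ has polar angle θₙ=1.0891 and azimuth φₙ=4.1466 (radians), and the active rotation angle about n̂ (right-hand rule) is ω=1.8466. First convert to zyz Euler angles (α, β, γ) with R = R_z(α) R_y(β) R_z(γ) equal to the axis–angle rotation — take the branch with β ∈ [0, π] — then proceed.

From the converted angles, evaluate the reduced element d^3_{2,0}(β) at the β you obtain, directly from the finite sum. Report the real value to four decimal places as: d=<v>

Axis–angle → zyz. n̂ = (sinθₙcosφₙ, sinθₙsinφₙ, cosθₙ) = (-0.475081, -0.748109, +0.463283), ω = 1.8466.
R = I cosω + sinω [n̂]ₓ + (1−cosω) n̂n̂ᵀ gives
  R = [+0.014845, +0.006424, -0.999869; +0.897973, +0.439755, +0.016158; +0.439801, -0.898095, +0.000759]
β = atan2(√(R₁₃²+R₂₃²), R₃₃) = 1.570037; α = atan2(R₂₃, R₁₃) mod 2π = 3.125434; γ = atan2(R₃₂, −R₃₁) mod 2π = 4.257012
d^3_{2,0}(β=1.5700) via the finite sum:
With c≡cos(β/2)=0.707375 and s≡sin(β/2)=0.706838, N=[120·1·6·6]^{1/2}=65.726707
k∈{0,1} keeps every argument non-negative
  k=0: (−1)^2·65.7267/(12)·0.7074^4·0.7068^2 = +0.685173
  k=1: (−1)^3·65.7267/(12)·0.7074^2·0.7068^4 = -0.684133
d^3_{2,0}(1.5700) = +0.685173 -0.684133 = +0.001040

d=0.0010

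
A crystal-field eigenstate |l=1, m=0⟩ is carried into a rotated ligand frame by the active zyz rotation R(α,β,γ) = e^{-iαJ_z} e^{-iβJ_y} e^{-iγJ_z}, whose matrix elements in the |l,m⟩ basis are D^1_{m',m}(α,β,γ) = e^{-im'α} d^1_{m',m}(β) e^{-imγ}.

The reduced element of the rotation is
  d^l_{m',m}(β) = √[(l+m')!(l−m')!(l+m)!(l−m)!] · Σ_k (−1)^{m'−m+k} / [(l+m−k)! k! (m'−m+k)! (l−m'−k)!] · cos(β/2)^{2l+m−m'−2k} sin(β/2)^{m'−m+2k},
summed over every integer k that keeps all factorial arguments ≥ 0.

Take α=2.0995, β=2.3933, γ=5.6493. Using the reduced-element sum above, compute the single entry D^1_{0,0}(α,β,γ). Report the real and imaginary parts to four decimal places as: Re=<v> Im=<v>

Re=-0.7329 Im=0.0000

Split into d^1_{0,0}(β=2.3933) × two z-phases.
Half-angle: c=0.365478, s=0.930820. N=√(1·1·1·1)=1.000000
Admissible k: 0..1 (factorial args all ≥0)
  k=0: (−1)^0·1.0000/(1)·0.3655^2·0.9308^0 = +0.133574
  k=1: (−1)^1·1.0000/(1)·0.3655^0·0.9308^2 = -0.866426
d^1_{0,0}(2.3933) = +0.133574 -0.866426 = -0.732852
Attach z-rotation phases: D = e^{-i(0)(2.0995)}·(-0.732852)·e^{-i(0)(5.6493)} = -0.732852+0.000000i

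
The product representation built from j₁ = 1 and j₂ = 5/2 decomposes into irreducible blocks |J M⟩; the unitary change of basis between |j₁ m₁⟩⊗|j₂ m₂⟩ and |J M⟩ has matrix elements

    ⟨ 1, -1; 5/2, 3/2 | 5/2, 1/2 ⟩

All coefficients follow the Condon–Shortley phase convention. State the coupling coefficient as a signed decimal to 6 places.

triangle: 1!*1!*4!/7! = 24/5040
(j±m)!: 0!*2!*4!*1!*3!*2! = 576
prefactor² = (2J+1)*Δ*N² = 576/35
  k=1: −1/(1!*0!*1!*3!*0!*1!) = -1/6
Σ = -1/6  ⇒  CG² = 576/35*(-1/6)² = 16/35
CG = −√(16/35) = -0.676123

-0.676123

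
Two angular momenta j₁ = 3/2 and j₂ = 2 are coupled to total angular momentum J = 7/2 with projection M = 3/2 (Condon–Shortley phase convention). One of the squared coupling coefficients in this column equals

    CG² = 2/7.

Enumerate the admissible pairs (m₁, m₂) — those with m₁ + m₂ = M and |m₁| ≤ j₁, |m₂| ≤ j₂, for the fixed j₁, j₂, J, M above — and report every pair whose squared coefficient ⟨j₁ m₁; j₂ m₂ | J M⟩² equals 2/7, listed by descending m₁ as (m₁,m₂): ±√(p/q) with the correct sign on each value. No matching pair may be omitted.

(3/2,0): +√(2/7)

Admissible pairs with m₁+m₂ = M = 3/2: (-1/2,2), (1/2,1), (3/2,0)
  (m₁,m₂)=(3/2,0): CG² = 2/7, CG = +√(2/7)   ← matches the target
  (m₁,m₂)=(1/2,1): CG² = 4/7, CG = +√(4/7)
  (m₁,m₂)=(-1/2,2): CG² = 1/7, CG = +√(1/7)
Pairs with CG² = 2/7: (3/2,0): +√(2/7)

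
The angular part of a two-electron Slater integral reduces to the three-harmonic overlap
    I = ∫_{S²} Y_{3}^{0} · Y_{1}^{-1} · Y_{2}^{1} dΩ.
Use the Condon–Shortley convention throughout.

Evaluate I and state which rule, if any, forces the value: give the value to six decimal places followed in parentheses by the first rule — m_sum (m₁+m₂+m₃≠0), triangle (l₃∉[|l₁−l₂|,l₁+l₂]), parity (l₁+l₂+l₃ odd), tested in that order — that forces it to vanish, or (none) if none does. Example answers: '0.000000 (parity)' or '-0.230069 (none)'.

Checks pass: Σm=0; 6 even; l₃=2∈[2,4].
(2·3+1)(2·1+1)(2·2+1) = 105
Δ: 2! 4! 0! / 7! → 1/105
sum: t=1:−1/4 = -1/4
3j²(3 1 2; 0 0 0) = Δ·Π!·Σ² = 3/35  (sign -1)
sum: t=0:+1/12 = 1/12
3j²(3 1 2; 0 -1 1) = Δ·Π!·Σ² = 1/35  (sign -1)
combine: 4πI² = 105·3/35·1/35 = 9/35
take √, sign +1: I = 0.14304817
No selection rule forces the value: the integral is nonzero (none).

0.143048 (none)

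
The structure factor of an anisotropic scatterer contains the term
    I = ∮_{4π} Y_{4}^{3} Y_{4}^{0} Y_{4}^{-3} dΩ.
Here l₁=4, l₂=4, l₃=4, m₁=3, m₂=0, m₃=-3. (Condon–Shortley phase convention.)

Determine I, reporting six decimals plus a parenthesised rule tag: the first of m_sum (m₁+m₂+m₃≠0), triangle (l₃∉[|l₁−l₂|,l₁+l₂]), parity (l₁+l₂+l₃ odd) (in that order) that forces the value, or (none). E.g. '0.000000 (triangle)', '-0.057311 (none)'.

Checks pass: Σm=0; 12 even; l₃=4∈[0,8].
(2·4+1)(2·4+1)(2·4+1) = 729
Δ: 4! 4! 4! / 13! → 1/450450
sum: t=0:+1/13824 t=1:−1/216 t=2:+1/64 t=3:−1/216 t=4:+1/13824 = 5/768
3j²(4 4 4; 0 0 0) = Δ·Π!·Σ² = 18/1001  (sign +1)
sum: t=0:+1/3456 t=1:−1/864 = -1/1152
3j²(4 4 4; 3 0 -3) = Δ·Π!·Σ² = 7/286  (sign +1)
combine: 4πI² = 729·18/1001·7/286 = 6561/20449
take √, sign +1: I = 0.15978796
No selection rule forces the value: the integral is nonzero (none).

0.159788 (none)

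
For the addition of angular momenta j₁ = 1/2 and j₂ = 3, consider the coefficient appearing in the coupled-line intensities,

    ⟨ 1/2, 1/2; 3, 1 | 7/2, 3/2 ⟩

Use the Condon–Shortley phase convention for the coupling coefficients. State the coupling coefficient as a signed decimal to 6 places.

triangle: 0!*1!*6!/8! = 720/40320
(j±m)!: 1!*0!*4!*2!*5!*2! = 11520
prefactor² = (2J+1)*Δ*N² = 11520/7
  k=0: +1/(0!*0!*0!*4!*1!*2!) = 1/48
Σ = 1/48  ⇒  CG² = 11520/7*(1/48)² = 5/7
CG = +√(5/7) = +0.845154

+√(5/7) = +0.845154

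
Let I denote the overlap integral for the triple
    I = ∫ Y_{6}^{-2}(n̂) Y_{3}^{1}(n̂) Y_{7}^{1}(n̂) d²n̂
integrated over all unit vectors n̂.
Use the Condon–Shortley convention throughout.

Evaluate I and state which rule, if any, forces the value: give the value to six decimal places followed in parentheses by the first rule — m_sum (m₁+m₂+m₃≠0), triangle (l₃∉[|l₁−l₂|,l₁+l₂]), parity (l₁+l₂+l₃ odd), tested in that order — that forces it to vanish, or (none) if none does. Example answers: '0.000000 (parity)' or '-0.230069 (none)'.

0.062364 (none)

Rules hold: Σm=0, L=16 even, 3≤7≤9.
N = 13·7·15 = 1365
Δ = 2!·10!·4!/17! = 1/2042040
Racah Σ t=0..2: t=0:+1/207360 t=1:−1/57600 t=2:+1/207360 = -1/129600
⇒ 3j(6 3 7; 0 0 0)² = 168/12155, sgn +1
Racah Σ t=0..2: t=0:+1/3870720 t=1:−1/181440 t=2:+1/138240 = 23/11612160
⇒ 3j(6 3 7; -2 1 1)² = 529/204204, sgn +1
4πI² = N·(3j₀)²·(3jₘ)² = 22218/454597
I = +1·√(0.0488741/4π) = 0.06236404
No selection rule forces the value: the integral is nonzero (none).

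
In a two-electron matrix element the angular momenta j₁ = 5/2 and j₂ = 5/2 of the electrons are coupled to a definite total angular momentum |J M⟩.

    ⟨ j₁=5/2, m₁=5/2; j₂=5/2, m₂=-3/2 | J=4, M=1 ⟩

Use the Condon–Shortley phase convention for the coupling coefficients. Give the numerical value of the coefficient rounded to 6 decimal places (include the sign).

j₁+j₂−J=1  J+j₁−j₂=4  J−j₁+j₂=4  j₁+j₂+J+1=10
(j₁±m₁, j₂±m₂, J±M) = (5,0,1,4,5,3)
P² = 20736/7
sum k=0..0:
  [0] +1/144 = 1/144
S = 1/144
C² = P²·S² = 1/7 ; C = +0.377964

+0.377964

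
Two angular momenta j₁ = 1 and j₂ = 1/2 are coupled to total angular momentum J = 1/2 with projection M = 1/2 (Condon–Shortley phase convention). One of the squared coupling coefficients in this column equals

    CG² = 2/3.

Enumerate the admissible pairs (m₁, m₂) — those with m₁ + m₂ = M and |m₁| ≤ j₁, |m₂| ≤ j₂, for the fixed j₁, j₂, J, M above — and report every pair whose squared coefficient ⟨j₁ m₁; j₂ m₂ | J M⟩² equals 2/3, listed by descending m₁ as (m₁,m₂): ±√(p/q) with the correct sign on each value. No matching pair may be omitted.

(1,-1/2): +√(2/3)

Admissible pairs with m₁+m₂ = M = 1/2: (0,1/2), (1,-1/2)
  (m₁,m₂)=(1,-1/2): CG² = 2/3, CG = +√(2/3)   ← matches the target
  (m₁,m₂)=(0,1/2): CG² = 1/3, CG = −√(1/3)
Pairs with CG² = 2/3: (1,-1/2): +√(2/3)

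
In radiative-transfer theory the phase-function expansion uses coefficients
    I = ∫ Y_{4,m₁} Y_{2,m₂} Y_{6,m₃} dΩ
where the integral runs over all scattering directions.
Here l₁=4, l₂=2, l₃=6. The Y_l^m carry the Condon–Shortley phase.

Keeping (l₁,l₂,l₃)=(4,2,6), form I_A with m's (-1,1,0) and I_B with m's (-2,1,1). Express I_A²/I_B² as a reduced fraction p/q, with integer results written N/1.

12/7

Same 4,2,6: normalisation and zero-m 3j drop out of the ratio.
A: Δ: 0! 8! 4! / 13! → 1/6435; sum: t=0:+1/4320 = 1/4320; 3j²(4 2 6; -1 1 0) = Δ·Π!·Σ² = 8/429  (sign +1)
B: Δ: 0! 8! 4! / 13! → 1/6435; sum: t=0:+1/8640 = 1/8640; 3j²(4 2 6; -2 1 1) = Δ·Π!·Σ² = 14/1287  (sign -1)
I_A²/I_B² = (8/429)/(14/1287) = 12/7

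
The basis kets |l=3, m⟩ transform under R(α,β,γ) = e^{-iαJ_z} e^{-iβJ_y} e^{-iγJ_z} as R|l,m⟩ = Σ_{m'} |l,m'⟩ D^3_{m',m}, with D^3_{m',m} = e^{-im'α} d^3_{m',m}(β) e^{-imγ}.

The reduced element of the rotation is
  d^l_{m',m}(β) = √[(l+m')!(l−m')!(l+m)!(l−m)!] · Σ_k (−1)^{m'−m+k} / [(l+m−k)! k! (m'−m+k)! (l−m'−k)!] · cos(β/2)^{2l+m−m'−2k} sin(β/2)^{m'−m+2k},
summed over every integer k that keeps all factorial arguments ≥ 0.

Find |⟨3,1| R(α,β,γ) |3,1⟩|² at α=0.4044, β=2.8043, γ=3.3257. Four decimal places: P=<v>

P=0.0236

First d^3_{1,1}(β=2.8043), then the phase factors e^{-i(1)α} and e^{-i(1)γ}:
Half-angle: c=0.167848, s=0.985813. N=√(24·2·24·2)=48.000000
k: max(0,(1)−(1))=0 … min(3+(1),3−(1))=2
  k=0: (−1)^0·48.0000/(48)·0.1678^6·0.9858^0 = +0.000022
  k=1: (−1)^1·48.0000/(6)·0.1678^4·0.9858^2 = -0.006171
  k=2: (−1)^2·48.0000/(8)·0.1678^2·0.9858^4 = +0.159647
d^3_{1,1}(2.8043) = +0.000022 -0.006171 +0.159647 = +0.153499
|D^3_{1,1}|² = |d^3_{1,1}(β)|² = (+0.153499)² = 0.023562 (the z-rotation phases have unit modulus)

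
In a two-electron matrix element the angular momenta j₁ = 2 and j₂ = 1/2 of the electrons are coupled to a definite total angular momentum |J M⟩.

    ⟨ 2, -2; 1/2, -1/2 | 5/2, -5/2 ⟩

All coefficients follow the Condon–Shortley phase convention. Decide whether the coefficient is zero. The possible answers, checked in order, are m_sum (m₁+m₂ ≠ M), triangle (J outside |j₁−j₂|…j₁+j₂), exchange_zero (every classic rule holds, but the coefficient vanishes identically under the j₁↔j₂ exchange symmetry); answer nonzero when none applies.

nonzero

m-sum: m₁+m₂ = -2+(-1/2) = -5/2, M = -5/2  ✓
triangle: |j₁−j₂| = 3/2 ≤ J = 5/2 ≤ j₁+j₂ = 5/2  ✓
exchange: j₁≠j₂ or m₁≠m₂ — the exchange symmetry imposes no constraint here
value check: CG = +1 = +1.000000 ≠ 0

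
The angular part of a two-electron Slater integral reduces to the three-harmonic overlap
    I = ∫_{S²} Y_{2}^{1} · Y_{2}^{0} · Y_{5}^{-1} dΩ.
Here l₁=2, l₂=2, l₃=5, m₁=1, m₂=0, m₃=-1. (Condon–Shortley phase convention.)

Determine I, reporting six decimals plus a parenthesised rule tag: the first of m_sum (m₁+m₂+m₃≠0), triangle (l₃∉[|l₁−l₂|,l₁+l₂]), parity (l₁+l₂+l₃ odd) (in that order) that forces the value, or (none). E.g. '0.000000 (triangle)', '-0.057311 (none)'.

0.000000 (triangle)

|2−2|≤5≤2+2 violated ⇒ I = 0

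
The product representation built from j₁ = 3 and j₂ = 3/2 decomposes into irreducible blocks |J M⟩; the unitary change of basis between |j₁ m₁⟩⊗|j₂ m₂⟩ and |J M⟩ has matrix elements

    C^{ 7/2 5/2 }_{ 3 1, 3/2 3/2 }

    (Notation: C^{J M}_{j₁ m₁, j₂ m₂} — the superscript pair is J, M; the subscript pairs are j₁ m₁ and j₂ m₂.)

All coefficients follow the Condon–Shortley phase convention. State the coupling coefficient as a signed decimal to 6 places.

triangle: 1!*5!*2!/9! = 240/362880
(j±m)!: 4!*2!*3!*0!*6!*1! = 207360
prefactor² = (2J+1)*Δ*N² = 7680/7
  k=1: −1/(1!*0!*1!*2!*4!*0!) = -1/48
Σ = -1/48  ⇒  CG² = 7680/7*(-1/48)² = 10/21
CG = −√(10/21) = -0.690066

−√(10/21) = -0.690066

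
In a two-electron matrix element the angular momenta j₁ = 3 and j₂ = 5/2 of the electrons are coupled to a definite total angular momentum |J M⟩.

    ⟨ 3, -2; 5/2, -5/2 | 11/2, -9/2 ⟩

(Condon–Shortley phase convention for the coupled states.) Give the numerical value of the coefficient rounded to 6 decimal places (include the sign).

triangle: 0!×6!×5!/12! = 86400/479001600
(j±m)!: 1!×5!×0!×5!×1!×10! = 52254720000
prefactor² = (2J+1)×Δ×N² = 1244160000/11
  k=0: +1/(0!×0!×5!×0!×1!×5!) = 1/14400
Σ = 1/14400  ⇒  CG² = 1244160000/11×(1/14400)² = 6/11
CG = +√(6/11) = +0.738549

+√(6/11) ≈ +0.738549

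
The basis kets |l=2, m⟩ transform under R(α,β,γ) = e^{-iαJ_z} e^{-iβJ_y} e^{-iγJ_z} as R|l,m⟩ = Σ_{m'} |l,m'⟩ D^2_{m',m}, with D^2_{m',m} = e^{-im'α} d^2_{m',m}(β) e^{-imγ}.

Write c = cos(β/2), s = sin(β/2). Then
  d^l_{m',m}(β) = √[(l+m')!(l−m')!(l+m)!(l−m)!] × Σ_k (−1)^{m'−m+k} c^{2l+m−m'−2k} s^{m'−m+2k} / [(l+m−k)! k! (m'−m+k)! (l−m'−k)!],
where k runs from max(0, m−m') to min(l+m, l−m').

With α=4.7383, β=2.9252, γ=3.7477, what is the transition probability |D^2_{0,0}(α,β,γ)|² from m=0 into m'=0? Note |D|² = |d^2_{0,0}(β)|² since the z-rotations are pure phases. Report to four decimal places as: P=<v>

First d^2_{0,0}(β=2.9252), then the phase factors e^{-i(0)α} and e^{-i(0)γ}:
With c≡cos(β/2)=0.107985 and s≡sin(β/2)=0.994152, N=[2·2·2·2]^{1/2}=4.000000
k: max(0,(0)−(0))=0 … min(2+(0),2−(0))=2
  k=0: (−1)^0·4.0000/(4)·0.1080^4·0.9942^0 = +0.000136
  k=1: (−1)^1·4.0000/(1)·0.1080^2·0.9942^2 = -0.046099
  k=2: (−1)^2·4.0000/(4)·0.1080^0·0.9942^4 = +0.976814
d^2_{0,0}(2.9252) = +0.000136 -0.046099 +0.976814 = +0.930851
|D^2_{0,0}|² = |d^2_{0,0}(β)|² = (+0.930851)² = 0.866483 (the z-rotation phases have unit modulus)

P=0.8665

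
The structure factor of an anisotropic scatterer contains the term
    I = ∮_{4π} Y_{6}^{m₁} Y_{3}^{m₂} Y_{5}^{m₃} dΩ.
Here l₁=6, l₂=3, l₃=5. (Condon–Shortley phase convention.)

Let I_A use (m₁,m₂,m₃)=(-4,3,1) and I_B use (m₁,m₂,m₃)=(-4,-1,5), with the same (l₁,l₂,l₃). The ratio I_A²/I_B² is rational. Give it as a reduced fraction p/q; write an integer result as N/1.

14/9

Shared (l₁,l₂,l₃)=(6,3,5): N and (l;000)² cancel in I_A²/I_B².
A: Δ = 4!·8!·2!/15! = 1/675675; Racah Σ t=4..4: t=4:+1/69120 = 1/69120; ⇒ 3j(6 3 5; -4 3 1)² = 4/143, sgn +1
B: Δ = 4!·8!·2!/15! = 1/675675; Racah Σ t=2..2: t=2:+1/322560 = 1/322560; ⇒ 3j(6 3 5; -4 -1 5)² = 18/1001, sgn +1
I_A²/I_B² = (4/143)/(18/1001) = 14/9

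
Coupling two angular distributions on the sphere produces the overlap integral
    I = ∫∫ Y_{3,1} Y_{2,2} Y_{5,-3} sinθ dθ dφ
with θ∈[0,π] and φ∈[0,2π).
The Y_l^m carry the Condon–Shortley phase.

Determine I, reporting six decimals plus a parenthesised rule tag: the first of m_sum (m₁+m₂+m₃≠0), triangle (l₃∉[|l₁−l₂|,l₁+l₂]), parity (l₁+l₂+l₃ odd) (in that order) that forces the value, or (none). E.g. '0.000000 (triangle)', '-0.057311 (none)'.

-0.200476 (none)

Rules hold: Σm=0, L=10 even, 1≤5≤5.
N = 7·5·11 = 385
Δ = 0!·6!·4!/11! = 1/2310
Racah Σ t=0..0: t=0:+1/144 = 1/144
⇒ 3j(3 2 5; 0 0 0)² = 10/231, sgn -1
Racah Σ t=0..0: t=0:+1/1152 = 1/1152
⇒ 3j(3 2 5; 1 2 -3)² = 1/33, sgn +1
4πI² = N·(3j₀)²·(3jₘ)² = 50/99
I = -1·√(0.505051/4π) = -0.20047604
No selection rule forces the value: the integral is nonzero (none).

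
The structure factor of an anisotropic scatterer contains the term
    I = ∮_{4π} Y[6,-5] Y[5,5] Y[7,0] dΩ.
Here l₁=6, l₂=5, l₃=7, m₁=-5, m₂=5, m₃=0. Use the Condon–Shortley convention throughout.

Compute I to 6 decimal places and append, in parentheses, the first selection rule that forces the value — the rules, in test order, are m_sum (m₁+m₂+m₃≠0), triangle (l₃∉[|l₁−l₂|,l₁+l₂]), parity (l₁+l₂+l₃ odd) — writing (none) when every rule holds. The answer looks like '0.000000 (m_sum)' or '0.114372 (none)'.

0.065670 (none)

m-sum 0 ✓  L=18 even ✓  1≤7≤11 ✓
Π(2lᵢ+1) = 13×11×15 = 2145
triangle coeff Δ(6,5,7) = 1/174594420
Σ_t [0,4]: t=0:+1/4147200 t=1:−1/207360 t=2:+1/82944 t=3:−1/207360 t=4:+1/4147200 = 1/345600
(3j)²=420/46189 [(6 5 7; 0 0 0)], sign=-1
Σ_t [4,4]: t=4:+1/87091200 = 1/87091200
(3j)²=35/12597 [(6 5 7; -5 5 0)], sign=-1
⇒ 4πI² = 73500/1356277
I = (+1)√(73500/1356277/(4π)) = 0.06566963
No selection rule forces the value: the integral is nonzero (none).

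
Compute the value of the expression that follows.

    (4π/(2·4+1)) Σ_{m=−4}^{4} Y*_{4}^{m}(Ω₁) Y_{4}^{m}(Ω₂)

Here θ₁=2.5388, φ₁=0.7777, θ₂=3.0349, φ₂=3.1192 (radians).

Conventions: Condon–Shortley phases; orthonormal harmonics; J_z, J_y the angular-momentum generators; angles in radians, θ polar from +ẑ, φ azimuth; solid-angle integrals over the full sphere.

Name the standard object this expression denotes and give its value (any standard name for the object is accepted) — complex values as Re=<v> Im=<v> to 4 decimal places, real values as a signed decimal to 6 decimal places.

This sum is the spherical-harmonic addition theorem: it equals the Legendre polynomial P_l(cos γ) of the angle γ between the two directions.
Term-by-term m-sum for l=4 (normalisation 4π/9 = 1.396263):
  term(m=-4) = -0.00000 - 0.00000j   from Y*(Ω₁)=-0.04570 + 0.00141j, Y(Ω₂)=0.00006 + 0.00001j
  term(m=-3) = 0.00021 - 0.00019j   from Y*(Ω₁)=0.12976 - 0.13589j, Y(Ω₂)=0.00150 + 0.00010j
  term(m=-2) = -0.00027 + 0.00905j   from Y*(Ω₁)=0.00621 + 0.40317j, Y(Ω₂)=0.02244 + 0.00101j
  term(m=-1) = -0.05290 - 0.05448j   from Y*(Ω₁)=-0.27550 - 0.27129j, Y(Ω₂)=0.19635 + 0.00440j
  term(m=+0) = -0.10487 + 0.00000j   from Y*(Ω₁)=-0.13128 + 0.00000j, Y(Ω₂)=0.79878 + 0.00000j
  term(m=+1) = -0.05290 + 0.05448j   from Y*(Ω₁)=0.27550 - 0.27129j, Y(Ω₂)=-0.19635 + 0.00440j
  term(m=+2) = -0.00027 - 0.00905j   from Y*(Ω₁)=0.00621 - 0.40317j, Y(Ω₂)=0.02244 - 0.00101j
  term(m=+3) = 0.00021 + 0.00019j   from Y*(Ω₁)=-0.12976 - 0.13589j, Y(Ω₂)=-0.00150 + 0.00010j
  term(m=+4) = -0.00000 + 0.00000j   from Y*(Ω₁)=-0.04570 - 0.00141j, Y(Ω₂)=0.00006 - 0.00001j
Total Σ_m = -0.21079 - 0.00000j. Multiply by 1.396263: -0.29432 - 0.00000j. P_4(cos γ) = -0.294316

Legendre polynomial (addition theorem), -0.294316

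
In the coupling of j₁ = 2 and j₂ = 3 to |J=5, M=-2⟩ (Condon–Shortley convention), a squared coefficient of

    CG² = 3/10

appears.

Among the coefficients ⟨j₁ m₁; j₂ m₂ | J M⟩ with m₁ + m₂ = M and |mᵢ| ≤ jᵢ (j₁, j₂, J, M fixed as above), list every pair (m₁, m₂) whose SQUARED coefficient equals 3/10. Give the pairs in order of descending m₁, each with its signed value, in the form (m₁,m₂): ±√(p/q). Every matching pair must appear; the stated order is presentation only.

Admissible pairs with m₁+m₂ = M = -2: (-2,0), (-1,-1), (0,-2), (1,-3)
  (m₁,m₂)=(1,-3): CG² = 1/30, CG = +√(1/30)
  (m₁,m₂)=(0,-2): CG² = 3/10, CG = +√(3/10)   ← matches the target
  (m₁,m₂)=(-1,-1): CG² = 1/2, CG = +√(1/2)
  (m₁,m₂)=(-2,0): CG² = 1/6, CG = +√(1/6)
Pairs with CG² = 3/10: (0,-2): +√(3/10)

(0,-2): +√(3/10)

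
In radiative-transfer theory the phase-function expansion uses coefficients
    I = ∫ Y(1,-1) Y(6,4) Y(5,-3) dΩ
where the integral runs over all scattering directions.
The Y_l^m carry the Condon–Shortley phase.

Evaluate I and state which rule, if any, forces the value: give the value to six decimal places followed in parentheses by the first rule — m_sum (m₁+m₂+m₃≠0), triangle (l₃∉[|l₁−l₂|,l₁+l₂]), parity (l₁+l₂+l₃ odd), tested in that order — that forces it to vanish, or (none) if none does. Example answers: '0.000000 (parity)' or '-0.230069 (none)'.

0.274090 (none)

m-sum 0 ✓  L=12 even ✓  5≤5≤7 ✓
Π(2lᵢ+1) = 3×13×11 = 429
triangle coeff Δ(1,6,5) = 1/858
Σ_t [1,1]: t=1:−1/14400 = -1/14400
(3j)²=6/143 [(1 6 5; 0 0 0)], sign=+1
Σ_t [2,2]: t=2:+1/161280 = 1/161280
(3j)²=15/286 [(1 6 5; -1 4 -3)], sign=+1
⇒ 4πI² = 135/143
I = (+1)√(135/143/(4π)) = 0.27409047
No selection rule forces the value: the integral is nonzero (none).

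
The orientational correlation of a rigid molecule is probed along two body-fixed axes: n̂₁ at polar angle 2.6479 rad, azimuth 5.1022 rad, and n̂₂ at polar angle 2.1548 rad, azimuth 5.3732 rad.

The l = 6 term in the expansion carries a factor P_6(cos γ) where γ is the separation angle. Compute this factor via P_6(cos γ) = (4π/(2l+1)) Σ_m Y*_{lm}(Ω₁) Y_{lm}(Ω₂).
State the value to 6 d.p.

Expand P_6 via completeness: Σ_{m} conj(Y_{6,m}) at Ω₁ times Y_{6,m} at Ω₂ —
  term(m=-6) = -0.00005 - 0.00089j   from Y*(Ω₁)=0.00380 - 0.00393j, Y(Ω₂)=0.11072 - 0.11944j
  term(m=-5) = 0.00281 - 0.01283j   from Y*(Ω₁)=-0.03273 - 0.01301j, Y(Ω₂)=0.06031 + 0.36797j
  term(m=-4) = 0.02567 - 0.04851j   from Y*(Ω₁)=0.00157 + 0.13547j, Y(Ω₂)=-0.35585 - 0.19364j
  term(m=-3) = 0.01665 - 0.01759j   from Y*(Ω₁)=0.31072 - 0.13187j, Y(Ω₂)=0.06576 - 0.02871j
  term(m=-2) = -0.13908 + 0.08375j   from Y*(Ω₁)=-0.35813 - 0.35402j, Y(Ω₂)=0.07950 - 0.31244j
  term(m=-1) = -0.05308 + 0.01475j   from Y*(Ω₁)=-0.10321 + 0.25123j, Y(Ω₂)=0.12449 + 0.16014j
  term(m=+0) = -0.09173 + 0.00000j   from Y*(Ω₁)=-0.33568 + 0.00000j, Y(Ω₂)=0.27326 + 0.00000j
  term(m=+1) = -0.05308 - 0.01475j   from Y*(Ω₁)=0.10321 + 0.25123j, Y(Ω₂)=-0.12449 + 0.16014j
  term(m=+2) = -0.13908 - 0.08375j   from Y*(Ω₁)=-0.35813 + 0.35402j, Y(Ω₂)=0.07950 + 0.31244j
  term(m=+3) = 0.01665 + 0.01759j   from Y*(Ω₁)=-0.31072 - 0.13187j, Y(Ω₂)=-0.06576 - 0.02871j
  term(m=+4) = 0.02567 + 0.04851j   from Y*(Ω₁)=0.00157 - 0.13547j, Y(Ω₂)=-0.35585 + 0.19364j
  term(m=+5) = 0.00281 + 0.01283j   from Y*(Ω₁)=0.03273 - 0.01301j, Y(Ω₂)=-0.06031 + 0.36797j
  term(m=+6) = -0.00005 + 0.00089j   from Y*(Ω₁)=0.00380 + 0.00393j, Y(Ω₂)=0.11072 + 0.11944j
Accumulated sum -0.38588 + 0.00000j; after 4π/(2l+1) scaling, -0.37301 + 0.00000j ⇒ P_6 = -0.373012

-0.373012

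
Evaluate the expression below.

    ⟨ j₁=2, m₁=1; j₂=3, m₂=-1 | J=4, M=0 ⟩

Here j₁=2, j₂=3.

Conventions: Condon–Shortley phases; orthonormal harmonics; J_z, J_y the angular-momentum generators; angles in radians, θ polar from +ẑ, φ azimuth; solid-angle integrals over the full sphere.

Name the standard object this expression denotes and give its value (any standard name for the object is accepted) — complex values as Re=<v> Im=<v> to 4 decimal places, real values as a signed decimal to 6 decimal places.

Clebsch–Gordan coefficient, +√(5/14) ≈ +0.597614

This is a Clebsch–Gordan (vector-coupling) coefficient.
triangle: 1!×3!×5!/10! = 720/3628800
(j±m)!: 3!×1!×2!×4!×4!×4! = 165888
prefactor² = (2J+1)×Δ×N² = 10368/35
  k=0: +1/(0!×1!×1!×2!×2!×3!) = 1/24
  k=1: −1/(1!×0!×0!×1!×3!×4!) = -1/144
Σ = 5/144  ⇒  CG² = 10368/35×(5/144)² = 5/14
CG = +√(5/14) = +0.597614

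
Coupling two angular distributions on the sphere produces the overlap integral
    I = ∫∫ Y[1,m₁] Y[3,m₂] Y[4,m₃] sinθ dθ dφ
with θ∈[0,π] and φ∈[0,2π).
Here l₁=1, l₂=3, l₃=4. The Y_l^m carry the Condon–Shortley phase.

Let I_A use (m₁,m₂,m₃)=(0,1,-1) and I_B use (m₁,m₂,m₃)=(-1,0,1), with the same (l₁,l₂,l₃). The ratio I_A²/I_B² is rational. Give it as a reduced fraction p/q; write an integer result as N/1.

Shared (l₁,l₂,l₃)=(1,3,4): N and (l;000)² cancel in I_A²/I_B².
A: Δ = 0!·2!·6!/9! = 1/252; Racah Σ t=0..0: t=0:+1/48 = 1/48; ⇒ 3j(1 3 4; 0 1 -1)² = 5/84, sgn -1
B: Δ = 0!·2!·6!/9! = 1/252; Racah Σ t=0..0: t=0:+1/72 = 1/72; ⇒ 3j(1 3 4; -1 0 1)² = 5/126, sgn -1
I_A²/I_B² = (5/84)/(5/126) = 3/2

3/2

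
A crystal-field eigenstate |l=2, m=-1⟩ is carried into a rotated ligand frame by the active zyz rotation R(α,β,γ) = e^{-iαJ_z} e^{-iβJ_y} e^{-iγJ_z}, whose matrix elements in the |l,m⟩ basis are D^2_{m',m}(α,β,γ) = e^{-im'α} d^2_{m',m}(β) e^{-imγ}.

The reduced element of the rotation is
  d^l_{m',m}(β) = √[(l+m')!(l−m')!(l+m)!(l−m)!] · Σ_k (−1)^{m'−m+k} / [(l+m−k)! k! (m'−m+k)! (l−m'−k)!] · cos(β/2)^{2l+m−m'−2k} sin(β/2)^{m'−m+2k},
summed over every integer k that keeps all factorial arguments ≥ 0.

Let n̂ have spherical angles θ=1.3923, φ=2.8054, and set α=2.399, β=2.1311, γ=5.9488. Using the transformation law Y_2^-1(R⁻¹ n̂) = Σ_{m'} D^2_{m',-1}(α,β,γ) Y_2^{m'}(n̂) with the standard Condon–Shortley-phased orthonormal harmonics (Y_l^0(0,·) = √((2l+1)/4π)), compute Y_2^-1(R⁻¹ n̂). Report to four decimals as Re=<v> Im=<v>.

Re=-0.3753 Im=-0.0832

Need the full column D^2_{m',-1} for m'=−2..2 at α=2.3990, β=2.1311, γ=5.9488.
cos(β/2)=0.484023, sin(β/2)=0.875055
d^2_{-2,-1}: single k=1 term ⇒ +0.198456;  D = -0.048863-0.192346i
d^2_{-1,-1}: k∈[0..1] ⇒ +0.054886 -0.538176 = -0.483290;  D = +0.229075-0.425551i
d^2_{0,-1}: k∈[0..1] ⇒ -0.243058 +0.794416 = +0.551359;  D = +0.520820-0.180950i
d^2_{1,-1}: k∈[0..1] ⇒ +0.538176 -0.586330 = -0.048154;  D = +0.044197+0.019115i
d^2_{2,-1}: single k=0 term ⇒ -0.648638;  D = -0.264487-0.592265i
Y_2^{m'}(θ=1.3923,φ=2.8054) and Σ D·Y over m':
  (-0.0489-0.1923i)·(+0.2927+0.2330i)  (+0.2291-0.4256i)·(-0.1274-0.0445i)  (+0.5208-0.1809i)·(-0.2856+0.0000i)  (+0.0442+0.0191i)·(+0.1274-0.0445i)  (-0.2645-0.5923i)·(+0.2927-0.2330i)
Y_2^-1(R⁻¹ n̂) = -0.375278-0.083223i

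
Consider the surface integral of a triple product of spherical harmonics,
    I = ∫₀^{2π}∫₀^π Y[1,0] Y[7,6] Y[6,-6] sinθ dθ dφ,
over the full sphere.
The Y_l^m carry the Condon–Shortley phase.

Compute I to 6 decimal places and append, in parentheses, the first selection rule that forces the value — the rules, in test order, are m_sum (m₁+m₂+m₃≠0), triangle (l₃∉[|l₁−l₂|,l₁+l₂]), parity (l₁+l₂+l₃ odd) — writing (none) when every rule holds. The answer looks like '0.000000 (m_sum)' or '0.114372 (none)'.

m-sum 0 ✓  L=14 even ✓  6≤6≤8 ✓
Π(2lᵢ+1) = 3×15×13 = 585
triangle coeff Δ(1,7,6) = 1/1365
Σ_t [1,1]: t=1:−1/518400 = -1/518400
(3j)²=7/195 [(1 7 6; 0 0 0)], sign=-1
Σ_t [1,1]: t=1:−1/479001600 = -1/479001600
(3j)²=1/105 [(1 7 6; 0 6 -6)], sign=-1
⇒ 4πI² = 1/5
I = (+1)√(1/5/(4π)) = 0.12615663
No selection rule forces the value: the integral is nonzero (none).

0.126157 (none)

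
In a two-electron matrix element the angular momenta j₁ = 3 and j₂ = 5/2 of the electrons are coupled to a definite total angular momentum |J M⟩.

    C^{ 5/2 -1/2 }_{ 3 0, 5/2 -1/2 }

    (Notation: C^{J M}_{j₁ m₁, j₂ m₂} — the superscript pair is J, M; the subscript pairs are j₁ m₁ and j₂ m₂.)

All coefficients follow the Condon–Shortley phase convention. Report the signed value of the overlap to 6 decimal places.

triangle: 3!·3!·2!/9! = 72/362880
(j±m)!: 3!·3!·2!·3!·2!·3! = 5184
prefactor² = (2J+1)·Δ·N² = 216/35
  k=0: +1/(0!·3!·3!·2!·0!·0!) = 1/72
  k=1: −1/(1!·2!·2!·1!·1!·1!) = -1/4
  k=2: +1/(2!·1!·1!·0!·2!·2!) = 1/8
Σ = -1/9  ⇒  CG² = 216/35·(-1/9)² = 8/105
CG = −√(8/105) = -0.276026

−√(8/105) = -0.276026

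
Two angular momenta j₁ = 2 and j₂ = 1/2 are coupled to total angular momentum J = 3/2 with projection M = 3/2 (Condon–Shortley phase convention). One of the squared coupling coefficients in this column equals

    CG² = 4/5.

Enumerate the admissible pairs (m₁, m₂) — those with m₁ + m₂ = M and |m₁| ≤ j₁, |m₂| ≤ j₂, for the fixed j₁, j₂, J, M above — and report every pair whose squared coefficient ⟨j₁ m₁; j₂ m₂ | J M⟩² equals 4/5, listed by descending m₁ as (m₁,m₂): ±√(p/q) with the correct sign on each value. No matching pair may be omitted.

Admissible pairs with m₁+m₂ = M = 3/2: (1,1/2), (2,-1/2)
  (m₁,m₂)=(2,-1/2): CG² = 4/5, CG = +√(4/5)   ← matches the target
  (m₁,m₂)=(1,1/2): CG² = 1/5, CG = −√(1/5)
Pairs with CG² = 4/5: (2,-1/2): +√(4/5)

(2,-1/2): +√(4/5)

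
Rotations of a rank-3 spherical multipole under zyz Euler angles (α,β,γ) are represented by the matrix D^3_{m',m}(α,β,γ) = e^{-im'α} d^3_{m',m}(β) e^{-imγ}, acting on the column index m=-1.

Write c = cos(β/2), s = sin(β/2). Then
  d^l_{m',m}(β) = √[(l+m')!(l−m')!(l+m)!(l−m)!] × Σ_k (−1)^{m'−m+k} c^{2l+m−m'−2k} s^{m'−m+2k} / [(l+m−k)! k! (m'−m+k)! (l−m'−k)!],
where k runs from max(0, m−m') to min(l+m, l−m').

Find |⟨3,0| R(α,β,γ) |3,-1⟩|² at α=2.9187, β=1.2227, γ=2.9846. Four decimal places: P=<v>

P=0.0290

D^3_{0,-1}(2.9187,1.2227,2.9846) = e^{-i·0·2.9187}·d^3_{0,-1}(1.2227)·e^{-i·-1·2.9846}. Compute d first:
c=cos(1.222700/2)=0.818874, s=sin(1.222700/2)=0.573973; N=√[6·6·2·24]=41.569219
k: max(0,(-1)−(0))=0 … min(3+(-1),3−(0))=2
  k=0: (−1)^1·41.5692/(12)·0.8189^5·0.5740^1 = -0.732095
  k=1: (−1)^2·41.5692/(4)·0.8189^3·0.5740^3 = +1.079042
  k=2: (−1)^3·41.5692/(12)·0.8189^1·0.5740^5 = -0.176712
d^3_{0,-1}(1.2227) = -0.732095 +1.079042 -0.176712 = +0.170235
|D^3_{0,-1}|² = |d^3_{0,-1}(β)|² = (+0.170235)² = 0.028980 (the z-rotation phases have unit modulus)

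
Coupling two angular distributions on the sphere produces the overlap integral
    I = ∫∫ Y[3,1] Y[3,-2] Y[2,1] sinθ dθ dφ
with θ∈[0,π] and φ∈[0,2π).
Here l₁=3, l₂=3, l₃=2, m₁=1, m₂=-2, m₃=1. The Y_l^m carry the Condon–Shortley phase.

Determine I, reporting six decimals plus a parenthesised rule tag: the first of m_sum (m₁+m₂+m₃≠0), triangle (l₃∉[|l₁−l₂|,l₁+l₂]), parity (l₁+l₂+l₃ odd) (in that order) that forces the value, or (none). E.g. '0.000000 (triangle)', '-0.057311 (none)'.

0.162868 (none)

Checks pass: Σm=0; 8 even; l₃=2∈[0,6].
(2·3+1)(2·3+1)(2·2+1) = 245
Δ: 4! 2! 2! / 9! → 1/3780
sum: t=1:−1/24 t=2:+1/4 t=3:−1/24 = 1/6
3j²(3 3 2; 0 0 0) = Δ·Π!·Σ² = 4/105  (sign +1)
sum: t=0:+1/48 t=1:−1/12 = -1/16
3j²(3 3 2; 1 -2 1) = Δ·Π!·Σ² = 1/28  (sign +1)
combine: 4πI² = 245·4/105·1/28 = 1/3
take √, sign +1: I = 0.16286750
No selection rule forces the value: the integral is nonzero (none).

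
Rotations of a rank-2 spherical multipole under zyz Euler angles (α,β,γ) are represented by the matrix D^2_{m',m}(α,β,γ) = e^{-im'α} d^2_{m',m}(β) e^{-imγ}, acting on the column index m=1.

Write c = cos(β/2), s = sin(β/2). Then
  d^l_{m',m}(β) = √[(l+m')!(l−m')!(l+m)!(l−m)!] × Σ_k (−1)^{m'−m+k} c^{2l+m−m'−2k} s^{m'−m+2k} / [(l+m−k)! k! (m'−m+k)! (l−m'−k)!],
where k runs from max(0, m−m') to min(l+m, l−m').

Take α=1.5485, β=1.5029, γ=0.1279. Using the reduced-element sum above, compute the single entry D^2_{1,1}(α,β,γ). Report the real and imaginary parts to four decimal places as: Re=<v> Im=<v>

D^2_{1,1}(1.5485,1.5029,0.1279) = e^{-i·1·1.5485}·d^2_{1,1}(1.5029)·e^{-i·1·0.1279}. Compute d first:
Half-angle: c=0.730700, s=0.682699. N=√(6·1·6·1)=6.000000
The bounds max(0,m−m')=0 and min(l+m,l−m')=1 give 2 terms
  k=0: (−1)^0·6.0000/(6)·0.7307^4·0.6827^0 = +0.285073
  k=1: (−1)^1·6.0000/(2)·0.7307^2·0.6827^2 = -0.746548
d^2_{1,1}(1.5029) = +0.285073 -0.746548 = -0.461475
Attach z-rotation phases: D = e^{-i(1)(1.5485)}·(-0.461475)·e^{-i(1)(0.1279)} = +0.048643+0.458904i

Re=0.0486 Im=0.4589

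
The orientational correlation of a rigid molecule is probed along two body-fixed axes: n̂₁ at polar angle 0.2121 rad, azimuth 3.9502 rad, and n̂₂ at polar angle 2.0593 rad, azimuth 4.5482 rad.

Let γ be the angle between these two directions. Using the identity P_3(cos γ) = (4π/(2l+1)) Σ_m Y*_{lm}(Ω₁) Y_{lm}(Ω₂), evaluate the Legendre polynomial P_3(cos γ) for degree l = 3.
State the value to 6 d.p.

0.386694

Addition theorem: P_3(cos γ) = (4π/7) Σ_m Y*_{lm}(Ω₁) Y_{lm}(Ω₂), m = −3…3:
  m=-3: Y*=0.00294 - 0.00255j  Y=0.13585 - 0.25313j  product -0.00025 - 0.00109j
  m=-2: Y*=-0.00205 + 0.04423j  Y=0.35400 + 0.12061j  product -0.00606 + 0.01541j
  m=-1: Y*=-0.17750 - 0.18594j  Y=-0.00472 + 0.02850j  product 0.00614 - 0.00418j
  m=+0: Y*=0.64879 + 0.00000j  Y=0.33254 + 0.00000j  product 0.21575 + 0.00000j
  m=+1: Y*=0.17750 - 0.18594j  Y=0.00472 + 0.02850j  product 0.00614 + 0.00418j
  m=+2: Y*=-0.00205 - 0.04423j  Y=0.35400 - 0.12061j  product -0.00606 - 0.01541j
  m=+3: Y*=-0.00294 - 0.00255j  Y=-0.13585 - 0.25313j  product -0.00025 + 0.00109j
Total Σ_m = 0.21540 - 0.00000j. Multiply by 1.795196: 0.38669 - 0.00000j. P_3(cos γ) = 0.386694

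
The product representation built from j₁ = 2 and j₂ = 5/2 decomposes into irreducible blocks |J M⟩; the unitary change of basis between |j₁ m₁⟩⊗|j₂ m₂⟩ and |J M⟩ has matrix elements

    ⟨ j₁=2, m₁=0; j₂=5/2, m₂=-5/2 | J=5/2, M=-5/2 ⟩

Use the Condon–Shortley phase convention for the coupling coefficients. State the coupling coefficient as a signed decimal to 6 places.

+0.597614  (= +√(5/14))

triangle: 2!*2!*3!/8! = 24/40320
(j±m)!: 2!*2!*0!*5!*0!*5! = 57600
prefactor² = (2J+1)*Δ*N² = 1440/7
  k=0: +1/(0!*2!*2!*0!*0!*3!) = 1/24
Σ = 1/24  ⇒  CG² = 1440/7*(1/24)² = 5/14
CG = +√(5/14) = +0.597614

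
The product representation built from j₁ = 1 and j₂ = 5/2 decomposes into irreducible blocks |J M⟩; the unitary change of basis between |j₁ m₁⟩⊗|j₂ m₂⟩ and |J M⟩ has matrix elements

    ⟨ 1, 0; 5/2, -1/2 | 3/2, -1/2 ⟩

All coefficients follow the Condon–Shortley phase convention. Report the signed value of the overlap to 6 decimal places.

-0.632456  (= −√(2/5))

√[4·2!0!3!/6! · 1!1!2!3!1!2!] = √(8/5)
  +(−1)^1/∏(1,1,0,1,0,2)! = -1/2  (running -1/2)
⟨..|..⟩ = √(8/5)·(-1/2) = -0.632456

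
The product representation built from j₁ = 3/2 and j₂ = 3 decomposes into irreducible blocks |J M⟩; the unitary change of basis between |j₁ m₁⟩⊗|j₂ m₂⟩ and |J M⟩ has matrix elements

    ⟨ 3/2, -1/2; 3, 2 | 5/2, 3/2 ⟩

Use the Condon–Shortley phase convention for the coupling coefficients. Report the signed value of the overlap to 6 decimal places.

+√(1/14) ≈ +0.267261

j₁+j₂−J=2  J+j₁−j₂=1  J−j₁+j₂=4  j₁+j₂+J+1=8
(j₁±m₁, j₂±m₂, J±M) = (1,2,5,1,4,1)
P² = 288/7
sum k=1..2:
  [1] −1/24 = -1/24
  [2] +1/12 = 1/12
S = 1/24
C² = P²·S² = 1/14 ; C = +0.267261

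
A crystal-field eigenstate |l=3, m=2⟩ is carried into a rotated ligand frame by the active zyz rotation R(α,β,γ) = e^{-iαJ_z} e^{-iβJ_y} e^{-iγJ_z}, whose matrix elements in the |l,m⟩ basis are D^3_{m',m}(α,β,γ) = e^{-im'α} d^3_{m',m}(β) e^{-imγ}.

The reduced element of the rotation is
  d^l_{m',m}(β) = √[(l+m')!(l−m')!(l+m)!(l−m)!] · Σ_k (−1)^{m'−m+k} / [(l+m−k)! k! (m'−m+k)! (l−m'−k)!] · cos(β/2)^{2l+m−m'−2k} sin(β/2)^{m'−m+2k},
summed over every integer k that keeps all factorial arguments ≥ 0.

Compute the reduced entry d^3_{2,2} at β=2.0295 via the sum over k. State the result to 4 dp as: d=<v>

d=-0.2584

d^3_{2,2}(β=2.0295) via the finite sum:
Half-angle: c=0.527832, s=0.849349. N=√(120·1·120·1)=120.000000
The bounds max(0,m−m')=0 and min(l+m,l−m')=1 give 2 terms
  k=0: (−1)^0·120.0000/(120)·0.5278^6·0.8493^0 = +0.021626
  k=1: (−1)^1·120.0000/(24)·0.5278^4·0.8493^2 = -0.279979
d^3_{2,2}(2.0295) = +0.021626 -0.279979 = -0.258353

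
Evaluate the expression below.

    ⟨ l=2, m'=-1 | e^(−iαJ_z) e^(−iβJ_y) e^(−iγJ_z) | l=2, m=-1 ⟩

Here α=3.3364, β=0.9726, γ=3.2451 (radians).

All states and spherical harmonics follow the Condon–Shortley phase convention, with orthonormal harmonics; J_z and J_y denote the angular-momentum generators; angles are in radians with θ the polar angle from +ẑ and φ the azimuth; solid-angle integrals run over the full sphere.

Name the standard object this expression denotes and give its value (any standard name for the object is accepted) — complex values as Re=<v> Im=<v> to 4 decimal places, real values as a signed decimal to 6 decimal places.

Wigner D-matrix element, Re=0.0944 Im=0.0290

This is a Wigner D-matrix element — the rotation-matrix element ⟨l m'| R(α,β,γ) |l m⟩ in the angular-momentum basis.
First d^2_{-1,-1}(β=0.9726), then the phase factors e^{-i(-1)α} and e^{-i(-1)γ}:
Half-angle: c=0.884068, s=0.467358. N=√(1·6·1·6)=6.000000
k∈{0,1} keeps every argument non-negative
  k=0: (−1)^0·6.0000/(6)·0.8841^4·0.4674^0 = +0.610862
  k=1: (−1)^1·6.0000/(2)·0.8841^2·0.4674^2 = -0.512144
d^2_{-1,-1}(0.9726) = +0.610862 -0.512144 = +0.098718
D = (-0.981085-0.193578i)·(+0.098718)·(-0.994648-0.103323i) = +0.094358+0.029014i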